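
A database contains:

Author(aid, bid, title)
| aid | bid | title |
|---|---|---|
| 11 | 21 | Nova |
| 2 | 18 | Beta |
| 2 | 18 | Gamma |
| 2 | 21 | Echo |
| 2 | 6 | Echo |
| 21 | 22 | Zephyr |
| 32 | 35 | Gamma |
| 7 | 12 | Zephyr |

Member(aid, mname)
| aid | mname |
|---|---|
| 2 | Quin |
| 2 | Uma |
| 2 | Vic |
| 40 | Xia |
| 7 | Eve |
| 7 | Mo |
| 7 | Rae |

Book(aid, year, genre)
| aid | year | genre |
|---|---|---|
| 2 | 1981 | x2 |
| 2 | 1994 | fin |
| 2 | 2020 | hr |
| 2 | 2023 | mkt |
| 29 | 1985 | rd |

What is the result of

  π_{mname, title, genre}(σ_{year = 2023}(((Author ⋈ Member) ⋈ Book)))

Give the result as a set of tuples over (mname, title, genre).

{(Quin, Beta, mkt), (Quin, Echo, mkt), (Quin, Gamma, mkt), (Uma, Beta, mkt), (Uma, Echo, mkt), (Uma, Gamma, mkt), (Vic, Beta, mkt), (Vic, Echo, mkt), (Vic, Gamma, mkt)}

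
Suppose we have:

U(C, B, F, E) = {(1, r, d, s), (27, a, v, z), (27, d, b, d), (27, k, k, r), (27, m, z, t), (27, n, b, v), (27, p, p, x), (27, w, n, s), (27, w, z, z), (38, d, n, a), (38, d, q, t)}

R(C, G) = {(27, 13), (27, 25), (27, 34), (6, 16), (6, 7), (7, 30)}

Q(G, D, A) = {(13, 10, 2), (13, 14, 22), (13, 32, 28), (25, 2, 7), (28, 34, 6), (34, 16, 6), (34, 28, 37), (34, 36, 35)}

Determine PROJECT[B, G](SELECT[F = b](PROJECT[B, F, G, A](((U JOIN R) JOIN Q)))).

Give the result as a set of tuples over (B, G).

{(d, 13), (d, 25), (d, 34), (n, 13), (n, 25), (n, 34)}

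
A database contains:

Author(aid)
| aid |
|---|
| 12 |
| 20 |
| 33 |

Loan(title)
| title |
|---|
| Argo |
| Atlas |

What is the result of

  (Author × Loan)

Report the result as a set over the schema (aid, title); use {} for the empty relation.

{(12, Argo), (12, Atlas), (20, Argo), (20, Atlas), (33, Argo), (33, Atlas)}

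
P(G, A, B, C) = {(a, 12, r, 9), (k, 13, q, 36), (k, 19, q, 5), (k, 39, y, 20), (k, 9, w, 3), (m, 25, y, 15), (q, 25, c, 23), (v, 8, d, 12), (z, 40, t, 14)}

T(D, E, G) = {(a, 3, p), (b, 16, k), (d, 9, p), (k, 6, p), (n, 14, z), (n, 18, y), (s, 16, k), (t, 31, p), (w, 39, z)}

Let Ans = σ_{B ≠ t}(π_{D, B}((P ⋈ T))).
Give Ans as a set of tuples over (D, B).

Joining P and T on G yields {(k, 13, q, 36, b, 16), (k, 13, q, 36, s, 16), (k, 19, q, 5, b, 16), (k, 19, q, 5, s, 16), (k, 39, y, 20, b, 16), (k, 39, y, 20, s, 16), (k, 9, w, 3, b, 16), (k, 9, w, 3, s, 16), (z, 40, t, 14, n, 14), (z, 40, t, 14, w, 39)}.
π_{D, B} gives {(b, q), (b, w), (b, y), (n, t), (s, q), (s, w), (s, y), (w, t)} (2 duplicate(s) eliminated).
Apply σ_{B ≠ t}; surviving tuples: {(b, q), (b, w), (b, y), (s, q), (s, w), (s, y)}

{(b, q), (b, w), (b, y), (s, q), (s, w), (s, y)}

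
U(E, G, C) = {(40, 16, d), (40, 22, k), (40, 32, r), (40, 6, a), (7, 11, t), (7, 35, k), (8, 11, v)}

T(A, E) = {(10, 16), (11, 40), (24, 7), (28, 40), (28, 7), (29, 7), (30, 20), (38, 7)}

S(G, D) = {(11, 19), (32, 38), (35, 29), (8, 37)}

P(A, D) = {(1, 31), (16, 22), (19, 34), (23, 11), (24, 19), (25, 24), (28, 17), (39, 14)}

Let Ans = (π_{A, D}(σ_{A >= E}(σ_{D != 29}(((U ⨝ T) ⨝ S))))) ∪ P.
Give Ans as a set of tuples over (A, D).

{(1, 31), (16, 22), (19, 34), (23, 11), (24, 19), (25, 24), (28, 17), (28, 19), (29, 19), (38, 19), (39, 14)}

U ⋈ T (natural join on E): {(40, 16, d, 11), (40, 16, d, 28), (40, 22, k, 11), (40, 22, k, 28), (40, 32, r, 11), (40, 32, r, 28), (40, 6, a, 11), (40, 6, a, 28), (7, 11, t, 24), (7, 11, t, 28), (7, 11, t, 29), (7, 11, t, 38), (7, 35, k, 24), (7, 35, k, 28), (7, 35, k, 29), (7, 35, k, 38)}
(U ⨝ T) ⋈ S (natural join on G): {(40, 32, r, 11, 38), (40, 32, r, 28, 38), (7, 11, t, 24, 19), (7, 11, t, 28, 19), (7, 11, t, 29, 19), (7, 11, t, 38, 19), (7, 35, k, 24, 29), (7, 35, k, 28, 29), (7, 35, k, 29, 29), (7, 35, k, 38, 29)}
Filtering on D != 29 leaves {(40, 32, r, 11, 38), (40, 32, r, 28, 38), (7, 11, t, 24, 19), (7, 11, t, 28, 19), (7, 11, t, 29, 19), (7, 11, t, 38, 19)}.
Filtering on A >= E leaves {(7, 11, t, 24, 19), (7, 11, t, 28, 19), (7, 11, t, 29, 19), (7, 11, t, 38, 19)}.
Projecting to A, D: {(24, 19), (28, 19), (29, 19), (38, 19)}
Union: {(24, 19), (28, 19), (29, 19), (38, 19)} with {(1, 31), (16, 22), (19, 34), (23, 11), (24, 19), (25, 24), (28, 17), (39, 14)} → {(1, 31), (16, 22), (19, 34), (23, 11), (24, 19), (25, 24), (28, 17), (28, 19), (29, 19), (38, 19), (39, 14)}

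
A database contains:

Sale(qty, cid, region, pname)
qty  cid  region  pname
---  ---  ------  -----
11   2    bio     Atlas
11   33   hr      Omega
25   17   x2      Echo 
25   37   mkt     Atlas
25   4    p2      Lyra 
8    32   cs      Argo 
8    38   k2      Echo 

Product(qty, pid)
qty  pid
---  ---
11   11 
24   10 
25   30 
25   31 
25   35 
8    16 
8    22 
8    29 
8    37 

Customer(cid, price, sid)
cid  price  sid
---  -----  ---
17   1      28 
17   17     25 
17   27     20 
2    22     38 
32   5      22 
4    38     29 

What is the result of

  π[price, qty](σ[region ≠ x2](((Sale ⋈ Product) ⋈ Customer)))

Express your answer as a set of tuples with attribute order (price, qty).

{(22, 11), (38, 25), (5, 8)}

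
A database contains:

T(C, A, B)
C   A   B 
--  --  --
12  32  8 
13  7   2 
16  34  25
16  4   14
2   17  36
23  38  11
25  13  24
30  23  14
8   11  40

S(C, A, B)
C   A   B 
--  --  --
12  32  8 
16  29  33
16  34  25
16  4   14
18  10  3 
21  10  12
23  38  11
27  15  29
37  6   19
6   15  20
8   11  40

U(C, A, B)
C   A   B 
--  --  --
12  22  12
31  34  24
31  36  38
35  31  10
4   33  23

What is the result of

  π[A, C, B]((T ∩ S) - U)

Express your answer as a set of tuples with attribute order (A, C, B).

{(11, 8, 40), (32, 12, 8), (34, 16, 25), (38, 23, 11), (4, 16, 14)}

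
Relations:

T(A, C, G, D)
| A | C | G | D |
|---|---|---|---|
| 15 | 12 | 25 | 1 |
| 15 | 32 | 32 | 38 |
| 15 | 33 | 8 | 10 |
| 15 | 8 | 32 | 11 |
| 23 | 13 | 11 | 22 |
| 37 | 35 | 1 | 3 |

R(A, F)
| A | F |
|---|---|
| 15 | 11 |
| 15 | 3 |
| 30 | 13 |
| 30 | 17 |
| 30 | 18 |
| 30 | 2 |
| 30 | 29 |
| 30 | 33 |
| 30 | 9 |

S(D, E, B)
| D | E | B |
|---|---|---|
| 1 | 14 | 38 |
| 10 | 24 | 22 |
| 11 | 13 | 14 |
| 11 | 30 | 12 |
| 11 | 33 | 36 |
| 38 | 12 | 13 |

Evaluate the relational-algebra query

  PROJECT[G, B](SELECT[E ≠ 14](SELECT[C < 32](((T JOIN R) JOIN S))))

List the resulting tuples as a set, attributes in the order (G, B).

{(32, 12), (32, 14), (32, 36)}

Joining T and R on A yields {(15, 12, 25, 1, 11), (15, 12, 25, 1, 3), (15, 32, 32, 38, 11), (15, 32, 32, 38, 3), (15, 33, 8, 10, 11), (15, 33, 8, 10, 3), (15, 8, 32, 11, 11), (15, 8, 32, 11, 3)}.
Joining (T JOIN R) and S on D yields {(15, 12, 25, 1, 11, 14, 38), (15, 12, 25, 1, 3, 14, 38), (15, 32, 32, 38, 11, 12, 13), (15, 32, 32, 38, 3, 12, 13), (15, 33, 8, 10, 11, 24, 22), (15, 33, 8, 10, 3, 24, 22), (15, 8, 32, 11, 11, 13, 14), (15, 8, 32, 11, 11, 30, 12), (15, 8, 32, 11, 11, 33, 36), (15, 8, 32, 11, 3, 13, 14), (15, 8, 32, 11, 3, 30, 12), (15, 8, 32, 11, 3, 33, 36)}.
Filtering on C < 32 leaves {(15, 12, 25, 1, 11, 14, 38), (15, 12, 25, 1, 3, 14, 38), (15, 8, 32, 11, 11, 13, 14), (15, 8, 32, 11, 11, 30, 12), (15, 8, 32, 11, 11, 33, 36), (15, 8, 32, 11, 3, 13, 14), (15, 8, 32, 11, 3, 30, 12), (15, 8, 32, 11, 3, 33, 36)}.
Filtering on E ≠ 14 leaves {(15, 8, 32, 11, 11, 13, 14), (15, 8, 32, 11, 11, 30, 12), (15, 8, 32, 11, 11, 33, 36), (15, 8, 32, 11, 3, 13, 14), (15, 8, 32, 11, 3, 30, 12), (15, 8, 32, 11, 3, 33, 36)}.
π[G, B]: project onto (G, B) (3 duplicate(s) eliminated) → {(32, 12), (32, 14), (32, 36)}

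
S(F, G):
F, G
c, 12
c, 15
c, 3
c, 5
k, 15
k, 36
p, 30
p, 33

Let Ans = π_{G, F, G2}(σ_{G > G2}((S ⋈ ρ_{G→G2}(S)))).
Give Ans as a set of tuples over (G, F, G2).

ρ[G→G2]: schema becomes (F, G2); tuples unchanged.
S ⋈ ρ_{G→G2}(S) (natural join on F): {(c, 12, 12), (c, 12, 15), (c, 12, 3), (c, 12, 5), (c, 15, 12), (c, 15, 15), (c, 15, 3), (c, 15, 5), (c, 3, 12), (c, 3, 15), (c, 3, 3), (c, 3, 5), (c, 5, 12), (c, 5, 15), (c, 5, 3), (c, 5, 5), (k, 15, 15), (k, 15, 36), (k, 36, 15), (k, 36, 36), (p, 30, 30), (p, 30, 33), (p, 33, 30), (p, 33, 33)}
Filtering on G > G2 leaves {(c, 12, 3), (c, 12, 5), (c, 15, 12), (c, 15, 3), (c, 15, 5), (c, 5, 3), (k, 36, 15), (p, 33, 30)}.
Projecting to G, F, G2: {(12, c, 3), (12, c, 5), (15, c, 12), (15, c, 3), (15, c, 5), (33, p, 30), (36, k, 15), (5, c, 3)}

{(12, c, 3), (12, c, 5), (15, c, 12), (15, c, 3), (15, c, 5), (33, p, 30), (36, k, 15), (5, c, 3)}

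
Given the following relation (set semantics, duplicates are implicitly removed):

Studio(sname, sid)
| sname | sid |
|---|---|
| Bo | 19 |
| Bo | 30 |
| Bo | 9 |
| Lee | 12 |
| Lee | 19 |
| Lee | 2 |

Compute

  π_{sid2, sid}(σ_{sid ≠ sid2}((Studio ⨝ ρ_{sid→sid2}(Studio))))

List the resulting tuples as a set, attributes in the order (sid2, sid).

{(12, 19), (12, 2), (19, 12), (19, 2), (19, 30), (19, 9), (2, 12), (2, 19), (30, 19), (30, 9), (9, 19), (9, 30)}

ρ[sid→sid2]: schema becomes (sname, sid2); tuples unchanged.
Natural join on sname: {(Bo, 19, 19), (Bo, 19, 30), (Bo, 19, 9), (Bo, 30, 19), (Bo, 30, 30), (Bo, 30, 9), (Bo, 9, 19), (Bo, 9, 30), (Bo, 9, 9), (Lee, 12, 12), (Lee, 12, 19), (Lee, 12, 2), (Lee, 19, 12), (Lee, 19, 19), (Lee, 19, 2), (Lee, 2, 12), (Lee, 2, 19), (Lee, 2, 2)}
Filtering on sid ≠ sid2 leaves {(Bo, 19, 30), (Bo, 19, 9), (Bo, 30, 19), (Bo, 30, 9), (Bo, 9, 19), (Bo, 9, 30), (Lee, 12, 19), (Lee, 12, 2), (Lee, 19, 12), (Lee, 19, 2), (Lee, 2, 12), (Lee, 2, 19)}.
π[sid2, sid]: project onto (sid2, sid) → {(12, 19), (12, 2), (19, 12), (19, 2), (19, 30), (19, 9), (2, 12), (2, 19), (30, 19), (30, 9), (9, 19), (9, 30)}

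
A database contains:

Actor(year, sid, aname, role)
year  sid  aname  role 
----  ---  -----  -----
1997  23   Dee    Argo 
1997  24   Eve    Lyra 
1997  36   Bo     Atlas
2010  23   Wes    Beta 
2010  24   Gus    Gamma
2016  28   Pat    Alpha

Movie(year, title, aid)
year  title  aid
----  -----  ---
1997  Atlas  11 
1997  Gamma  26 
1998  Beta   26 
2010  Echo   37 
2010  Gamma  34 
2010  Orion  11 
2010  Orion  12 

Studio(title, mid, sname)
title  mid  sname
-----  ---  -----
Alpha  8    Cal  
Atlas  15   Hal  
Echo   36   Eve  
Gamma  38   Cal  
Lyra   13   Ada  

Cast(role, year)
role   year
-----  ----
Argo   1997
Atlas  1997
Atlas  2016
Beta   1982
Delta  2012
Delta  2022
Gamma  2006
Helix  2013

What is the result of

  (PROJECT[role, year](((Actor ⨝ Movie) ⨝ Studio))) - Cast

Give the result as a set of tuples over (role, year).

{(Beta, 2010), (Gamma, 2010), (Lyra, 1997)}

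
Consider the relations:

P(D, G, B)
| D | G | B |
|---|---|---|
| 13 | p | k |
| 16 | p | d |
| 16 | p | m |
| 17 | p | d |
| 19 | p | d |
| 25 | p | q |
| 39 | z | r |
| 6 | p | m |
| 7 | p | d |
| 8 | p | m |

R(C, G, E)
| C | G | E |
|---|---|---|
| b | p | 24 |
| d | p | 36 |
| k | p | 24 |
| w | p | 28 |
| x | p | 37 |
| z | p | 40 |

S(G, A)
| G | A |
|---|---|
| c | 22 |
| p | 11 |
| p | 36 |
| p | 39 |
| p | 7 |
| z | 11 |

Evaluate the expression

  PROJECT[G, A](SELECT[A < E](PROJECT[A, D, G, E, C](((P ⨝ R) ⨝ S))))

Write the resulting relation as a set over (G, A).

{(p, 11), (p, 36), (p, 39), (p, 7)}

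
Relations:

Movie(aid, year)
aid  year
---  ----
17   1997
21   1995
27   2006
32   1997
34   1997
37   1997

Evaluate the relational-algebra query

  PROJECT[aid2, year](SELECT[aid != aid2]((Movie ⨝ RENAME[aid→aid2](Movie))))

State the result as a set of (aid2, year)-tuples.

{(17, 1997), (32, 1997), (34, 1997), (37, 1997)}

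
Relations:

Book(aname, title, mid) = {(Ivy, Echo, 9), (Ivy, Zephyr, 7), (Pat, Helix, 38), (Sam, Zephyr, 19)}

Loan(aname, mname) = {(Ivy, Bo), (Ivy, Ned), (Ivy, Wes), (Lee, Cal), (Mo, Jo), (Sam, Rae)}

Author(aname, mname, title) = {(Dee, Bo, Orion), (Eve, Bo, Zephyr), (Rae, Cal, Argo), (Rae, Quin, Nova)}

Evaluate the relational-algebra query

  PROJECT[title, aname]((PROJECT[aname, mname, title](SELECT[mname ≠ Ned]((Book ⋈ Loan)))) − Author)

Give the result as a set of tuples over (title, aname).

Joining Book and Loan on aname yields {(Ivy, Echo, 9, Bo), (Ivy, Echo, 9, Ned), (Ivy, Echo, 9, Wes), (Ivy, Zephyr, 7, Bo), (Ivy, Zephyr, 7, Ned), (Ivy, Zephyr, 7, Wes), (Sam, Zephyr, 19, Rae)}.
Filtering on mname ≠ Ned leaves {(Ivy, Echo, 9, Bo), (Ivy, Echo, 9, Wes), (Ivy, Zephyr, 7, Bo), (Ivy, Zephyr, 7, Wes), (Sam, Zephyr, 19, Rae)}.
π[aname, mname, title]: project onto (aname, mname, title) → {(Ivy, Bo, Echo), (Ivy, Bo, Zephyr), (Ivy, Wes, Echo), (Ivy, Wes, Zephyr), (Sam, Rae, Zephyr)}
Taking the difference: {(Ivy, Bo, Echo), (Ivy, Bo, Zephyr), (Ivy, Wes, Echo), (Ivy, Wes, Zephyr), (Sam, Rae, Zephyr)}
π[title, aname]: project onto (title, aname) (2 duplicate(s) eliminated) → {(Echo, Ivy), (Zephyr, Ivy), (Zephyr, Sam)}

{(Echo, Ivy), (Zephyr, Ivy), (Zephyr, Sam)}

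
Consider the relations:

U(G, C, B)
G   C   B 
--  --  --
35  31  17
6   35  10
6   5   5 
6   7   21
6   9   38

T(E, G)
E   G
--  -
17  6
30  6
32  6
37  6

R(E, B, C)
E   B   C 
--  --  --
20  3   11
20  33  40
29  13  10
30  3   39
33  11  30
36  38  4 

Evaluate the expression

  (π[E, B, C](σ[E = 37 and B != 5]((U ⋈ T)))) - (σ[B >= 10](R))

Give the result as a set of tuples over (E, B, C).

Joining U and T on G yields {(6, 35, 10, 17), (6, 35, 10, 30), (6, 35, 10, 32), (6, 35, 10, 37), (6, 5, 5, 17), (6, 5, 5, 30), (6, 5, 5, 32), (6, 5, 5, 37), (6, 7, 21, 17), (6, 7, 21, 30), (6, 7, 21, 32), (6, 7, 21, 37), (6, 9, 38, 17), (6, 9, 38, 30), (6, 9, 38, 32), (6, 9, 38, 37)}.
Filtering on E = 37 and B != 5 leaves {(6, 35, 10, 37), (6, 7, 21, 37), (6, 9, 38, 37)}.
π[E, B, C]: project onto (E, B, C) → {(37, 10, 35), (37, 21, 7), (37, 38, 9)}
Filtering on B >= 10 leaves {(20, 33, 40), (29, 13, 10), (33, 11, 30), (36, 38, 4)}.
Set difference of the two operands is {(37, 10, 35), (37, 21, 7), (37, 38, 9)}.

{(37, 10, 35), (37, 21, 7), (37, 38, 9)}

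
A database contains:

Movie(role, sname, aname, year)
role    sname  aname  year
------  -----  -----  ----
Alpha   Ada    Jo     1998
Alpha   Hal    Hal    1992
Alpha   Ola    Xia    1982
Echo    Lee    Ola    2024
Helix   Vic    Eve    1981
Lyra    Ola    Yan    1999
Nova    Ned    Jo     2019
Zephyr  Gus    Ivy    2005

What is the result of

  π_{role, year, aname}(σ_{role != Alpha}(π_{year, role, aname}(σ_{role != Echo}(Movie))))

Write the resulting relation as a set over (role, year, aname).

Filtering on role != Echo leaves {(Alpha, Ada, Jo, 1998), (Alpha, Hal, Hal, 1992), (Alpha, Ola, Xia, 1982), (Helix, Vic, Eve, 1981), (Lyra, Ola, Yan, 1999), (Nova, Ned, Jo, 2019), (Zephyr, Gus, Ivy, 2005)}.
π[year, role, aname]: project onto (year, role, aname) → {(1981, Helix, Eve), (1982, Alpha, Xia), (1992, Alpha, Hal), (1998, Alpha, Jo), (1999, Lyra, Yan), (2005, Zephyr, Ivy), (2019, Nova, Jo)}
Filtering on role != Alpha leaves {(1981, Helix, Eve), (1999, Lyra, Yan), (2005, Zephyr, Ivy), (2019, Nova, Jo)}.
π[role, year, aname]: project onto (role, year, aname) → {(Helix, 1981, Eve), (Lyra, 1999, Yan), (Nova, 2019, Jo), (Zephyr, 2005, Ivy)}

{(Helix, 1981, Eve), (Lyra, 1999, Yan), (Nova, 2019, Jo), (Zephyr, 2005, Ivy)}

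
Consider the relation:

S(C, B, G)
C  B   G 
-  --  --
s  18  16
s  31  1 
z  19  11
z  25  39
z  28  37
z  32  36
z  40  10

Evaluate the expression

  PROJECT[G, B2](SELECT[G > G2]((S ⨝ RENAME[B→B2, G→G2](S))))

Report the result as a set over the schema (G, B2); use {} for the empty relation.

{(11, 40), (16, 31), (36, 19), (36, 40), (37, 19), (37, 32), (37, 40), (39, 19), (39, 28), (39, 32), (39, 40)}

ρ[B→B2, G→G2]: schema becomes (C, B2, G2); tuples unchanged.
Natural join on C: {(s, 18, 16, 18, 16), (s, 18, 16, 31, 1), (s, 31, 1, 18, 16), (s, 31, 1, 31, 1), (z, 19, 11, 19, 11), (z, 19, 11, 25, 39), (z, 19, 11, 28, 37), (z, 19, 11, 32, 36), (z, 19, 11, 40, 10), (z, 25, 39, 19, 11), (z, 25, 39, 25, 39), (z, 25, 39, 28, 37), (z, 25, 39, 32, 36), (z, 25, 39, 40, 10), (z, 28, 37, 19, 11), (z, 28, 37, 25, 39), (z, 28, 37, 28, 37), (z, 28, 37, 32, 36), (z, 28, 37, 40, 10), (z, 32, 36, 19, 11), (z, 32, 36, 25, 39), (z, 32, 36, 28, 37), (z, 32, 36, 32, 36), (z, 32, 36, 40, 10), (z, 40, 10, 19, 11), (z, 40, 10, 25, 39), (z, 40, 10, 28, 37), (z, 40, 10, 32, 36), (z, 40, 10, 40, 10)}
Selection G > G2: {(s, 18, 16, 31, 1), (z, 19, 11, 40, 10), (z, 25, 39, 19, 11), (z, 25, 39, 28, 37), (z, 25, 39, 32, 36), (z, 25, 39, 40, 10), (z, 28, 37, 19, 11), (z, 28, 37, 32, 36), (z, 28, 37, 40, 10), (z, 32, 36, 19, 11), (z, 32, 36, 40, 10)}
Keep only column(s) G, B2: {(11, 40), (16, 31), (36, 19), (36, 40), (37, 19), (37, 32), (37, 40), (39, 19), (39, 28), (39, 32), (39, 40)}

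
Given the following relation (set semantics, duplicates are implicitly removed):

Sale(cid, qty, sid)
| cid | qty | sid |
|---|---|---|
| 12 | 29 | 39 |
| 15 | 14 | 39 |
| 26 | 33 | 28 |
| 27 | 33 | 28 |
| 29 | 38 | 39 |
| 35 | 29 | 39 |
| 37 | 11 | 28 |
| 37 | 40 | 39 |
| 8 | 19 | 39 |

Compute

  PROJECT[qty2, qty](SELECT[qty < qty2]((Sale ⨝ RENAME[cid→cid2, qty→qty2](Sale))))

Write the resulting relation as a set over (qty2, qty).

ρ[cid→cid2, qty→qty2]: schema becomes (cid2, qty2, sid); tuples unchanged.
Natural join on sid: {(12, 29, 39, 12, 29), (12, 29, 39, 15, 14), (12, 29, 39, 29, 38), (12, 29, 39, 35, 29), (12, 29, 39, 37, 40), (12, 29, 39, 8, 19), (15, 14, 39, 12, 29), (15, 14, 39, 15, 14), (15, 14, 39, 29, 38), (15, 14, 39, 35, 29), (15, 14, 39, 37, 40), (15, 14, 39, 8, 19), (26, 33, 28, 26, 33), (26, 33, 28, 27, 33), (26, 33, 28, 37, 11), (27, 33, 28, 26, 33), (27, 33, 28, 27, 33), (27, 33, 28, 37, 11), (29, 38, 39, 12, 29), (29, 38, 39, 15, 14), (29, 38, 39, 29, 38), (29, 38, 39, 35, 29), (29, 38, 39, 37, 40), (29, 38, 39, 8, 19), (35, 29, 39, 12, 29), (35, 29, 39, 15, 14), (35, 29, 39, 29, 38), (35, 29, 39, 35, 29), (35, 29, 39, 37, 40), (35, 29, 39, 8, 19), (37, 11, 28, 26, 33), (37, 11, 28, 27, 33), (37, 11, 28, 37, 11), (37, 40, 39, 12, 29), (37, 40, 39, 15, 14), (37, 40, 39, 29, 38), (37, 40, 39, 35, 29), (37, 40, 39, 37, 40), (37, 40, 39, 8, 19), (8, 19, 39, 12, 29), (8, 19, 39, 15, 14), (8, 19, 39, 29, 38), (8, 19, 39, 35, 29), (8, 19, 39, 37, 40), (8, 19, 39, 8, 19)}
Apply σ_{qty < qty2}; surviving tuples: {(12, 29, 39, 29, 38), (12, 29, 39, 37, 40), (15, 14, 39, 12, 29), (15, 14, 39, 29, 38), (15, 14, 39, 35, 29), (15, 14, 39, 37, 40), (15, 14, 39, 8, 19), (29, 38, 39, 37, 40), (35, 29, 39, 29, 38), (35, 29, 39, 37, 40), (37, 11, 28, 26, 33), (37, 11, 28, 27, 33), (8, 19, 39, 12, 29), (8, 19, 39, 29, 38), (8, 19, 39, 35, 29), (8, 19, 39, 37, 40)}
Projecting to qty2, qty (5 duplicate(s) eliminated): {(19, 14), (29, 14), (29, 19), (33, 11), (38, 14), (38, 19), (38, 29), (40, 14), (40, 19), (40, 29), (40, 38)}

{(19, 14), (29, 14), (29, 19), (33, 11), (38, 14), (38, 19), (38, 29), (40, 14), (40, 19), (40, 29), (40, 38)}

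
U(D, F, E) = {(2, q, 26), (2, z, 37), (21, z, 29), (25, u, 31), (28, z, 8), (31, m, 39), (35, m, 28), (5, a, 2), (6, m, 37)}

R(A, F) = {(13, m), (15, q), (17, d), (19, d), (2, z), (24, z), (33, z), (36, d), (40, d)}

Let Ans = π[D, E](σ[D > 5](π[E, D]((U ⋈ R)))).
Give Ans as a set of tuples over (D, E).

{(21, 29), (28, 8), (31, 39), (35, 28), (6, 37)}

Joining U and R on F yields {(2, q, 26, 15), (2, z, 37, 2), (2, z, 37, 24), (2, z, 37, 33), (21, z, 29, 2), (21, z, 29, 24), (21, z, 29, 33), (28, z, 8, 2), (28, z, 8, 24), (28, z, 8, 33), (31, m, 39, 13), (35, m, 28, 13), (6, m, 37, 13)}.
Keep only column(s) E, D (6 duplicate(s) eliminated): {(26, 2), (28, 35), (29, 21), (37, 2), (37, 6), (39, 31), (8, 28)}
σ[D > 5]: keep tuples satisfying D > 5 → {(28, 35), (29, 21), (37, 6), (39, 31), (8, 28)}
Keep only column(s) D, E: {(21, 29), (28, 8), (31, 39), (35, 28), (6, 37)}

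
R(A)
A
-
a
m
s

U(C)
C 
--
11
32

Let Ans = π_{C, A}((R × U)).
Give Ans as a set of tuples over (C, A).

{(11, a), (11, m), (11, s), (32, a), (32, m), (32, s)}

R × U: Cartesian product, 3·2 = 6 tuples over (A, C).
π_{C, A} gives {(11, a), (11, m), (11, s), (32, a), (32, m), (32, s)}.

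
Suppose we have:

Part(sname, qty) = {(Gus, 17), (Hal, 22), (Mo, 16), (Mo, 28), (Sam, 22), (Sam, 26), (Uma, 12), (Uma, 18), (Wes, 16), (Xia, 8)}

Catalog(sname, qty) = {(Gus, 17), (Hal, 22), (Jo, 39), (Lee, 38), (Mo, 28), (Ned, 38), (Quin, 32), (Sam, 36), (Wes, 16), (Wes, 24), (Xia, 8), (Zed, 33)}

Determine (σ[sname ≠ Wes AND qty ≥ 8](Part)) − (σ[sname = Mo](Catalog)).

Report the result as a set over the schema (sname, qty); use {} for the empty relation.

{(Gus, 17), (Hal, 22), (Mo, 16), (Sam, 22), (Sam, 26), (Uma, 12), (Uma, 18), (Xia, 8)}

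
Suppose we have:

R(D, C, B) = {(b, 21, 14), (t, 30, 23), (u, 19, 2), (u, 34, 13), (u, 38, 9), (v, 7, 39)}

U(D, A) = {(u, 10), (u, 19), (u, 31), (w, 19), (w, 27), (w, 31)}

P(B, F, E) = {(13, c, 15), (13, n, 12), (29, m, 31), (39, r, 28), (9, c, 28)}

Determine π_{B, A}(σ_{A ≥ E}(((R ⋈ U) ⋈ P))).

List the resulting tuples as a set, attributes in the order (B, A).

R ⋈ U (natural join on D): {(u, 19, 2, 10), (u, 19, 2, 19), (u, 19, 2, 31), (u, 34, 13, 10), (u, 34, 13, 19), (u, 34, 13, 31), (u, 38, 9, 10), (u, 38, 9, 19), (u, 38, 9, 31)}
(R ⋈ U) ⋈ P (natural join on B): {(u, 34, 13, 10, c, 15), (u, 34, 13, 10, n, 12), (u, 34, 13, 19, c, 15), (u, 34, 13, 19, n, 12), (u, 34, 13, 31, c, 15), (u, 34, 13, 31, n, 12), (u, 38, 9, 10, c, 28), (u, 38, 9, 19, c, 28), (u, 38, 9, 31, c, 28)}
Apply σ_{A ≥ E}; surviving tuples: {(u, 34, 13, 19, c, 15), (u, 34, 13, 19, n, 12), (u, 34, 13, 31, c, 15), (u, 34, 13, 31, n, 12), (u, 38, 9, 31, c, 28)}
π_{B, A} gives {(13, 19), (13, 31), (9, 31)} (2 duplicate(s) eliminated).

{(13, 19), (13, 31), (9, 31)}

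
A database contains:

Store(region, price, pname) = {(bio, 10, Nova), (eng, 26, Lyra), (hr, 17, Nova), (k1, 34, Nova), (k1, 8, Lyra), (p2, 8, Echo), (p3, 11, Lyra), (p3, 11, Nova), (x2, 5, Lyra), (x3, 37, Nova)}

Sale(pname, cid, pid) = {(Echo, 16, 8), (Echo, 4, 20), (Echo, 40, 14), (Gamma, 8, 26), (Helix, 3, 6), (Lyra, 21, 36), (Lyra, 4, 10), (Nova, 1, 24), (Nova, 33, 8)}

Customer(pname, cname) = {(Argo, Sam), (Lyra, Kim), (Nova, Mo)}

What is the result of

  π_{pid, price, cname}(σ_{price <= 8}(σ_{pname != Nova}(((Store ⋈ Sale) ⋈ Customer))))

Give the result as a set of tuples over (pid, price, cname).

Joining Store and Sale on pname yields {(bio, 10, Nova, 1, 24), (bio, 10, Nova, 33, 8), (eng, 26, Lyra, 21, 36), (eng, 26, Lyra, 4, 10), (hr, 17, Nova, 1, 24), (hr, 17, Nova, 33, 8), (k1, 34, Nova, 1, 24), (k1, 34, Nova, 33, 8), (k1, 8, Lyra, 21, 36), (k1, 8, Lyra, 4, 10), (p2, 8, Echo, 16, 8), (p2, 8, Echo, 4, 20), (p2, 8, Echo, 40, 14), (p3, 11, Lyra, 21, 36), (p3, 11, Lyra, 4, 10), (p3, 11, Nova, 1, 24), (p3, 11, Nova, 33, 8), (x2, 5, Lyra, 21, 36), (x2, 5, Lyra, 4, 10), (x3, 37, Nova, 1, 24), (x3, 37, Nova, 33, 8)}.
Joining (Store ⋈ Sale) and Customer on pname yields {(bio, 10, Nova, 1, 24, Mo), (bio, 10, Nova, 33, 8, Mo), (eng, 26, Lyra, 21, 36, Kim), (eng, 26, Lyra, 4, 10, Kim), (hr, 17, Nova, 1, 24, Mo), (hr, 17, Nova, 33, 8, Mo), (k1, 34, Nova, 1, 24, Mo), (k1, 34, Nova, 33, 8, Mo), (k1, 8, Lyra, 21, 36, Kim), (k1, 8, Lyra, 4, 10, Kim), (p3, 11, Lyra, 21, 36, Kim), (p3, 11, Lyra, 4, 10, Kim), (p3, 11, Nova, 1, 24, Mo), (p3, 11, Nova, 33, 8, Mo), (x2, 5, Lyra, 21, 36, Kim), (x2, 5, Lyra, 4, 10, Kim), (x3, 37, Nova, 1, 24, Mo), (x3, 37, Nova, 33, 8, Mo)}.
Apply σ_{pname != Nova}; surviving tuples: {(eng, 26, Lyra, 21, 36, Kim), (eng, 26, Lyra, 4, 10, Kim), (k1, 8, Lyra, 21, 36, Kim), (k1, 8, Lyra, 4, 10, Kim), (p3, 11, Lyra, 21, 36, Kim), (p3, 11, Lyra, 4, 10, Kim), (x2, 5, Lyra, 21, 36, Kim), (x2, 5, Lyra, 4, 10, Kim)}
Apply σ_{price <= 8}; surviving tuples: {(k1, 8, Lyra, 21, 36, Kim), (k1, 8, Lyra, 4, 10, Kim), (x2, 5, Lyra, 21, 36, Kim), (x2, 5, Lyra, 4, 10, Kim)}
π_{pid, price, cname} gives {(10, 5, Kim), (10, 8, Kim), (36, 5, Kim), (36, 8, Kim)}.

{(10, 5, Kim), (10, 8, Kim), (36, 5, Kim), (36, 8, Kim)}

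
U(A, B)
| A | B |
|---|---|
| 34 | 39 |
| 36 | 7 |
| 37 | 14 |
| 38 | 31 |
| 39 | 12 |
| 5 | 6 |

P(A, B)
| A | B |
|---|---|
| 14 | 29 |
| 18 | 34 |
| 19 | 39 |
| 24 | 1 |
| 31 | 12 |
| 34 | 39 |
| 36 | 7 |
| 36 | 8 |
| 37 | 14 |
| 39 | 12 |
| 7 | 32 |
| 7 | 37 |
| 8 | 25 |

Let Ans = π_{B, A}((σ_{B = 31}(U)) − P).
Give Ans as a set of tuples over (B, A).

{(31, 38)}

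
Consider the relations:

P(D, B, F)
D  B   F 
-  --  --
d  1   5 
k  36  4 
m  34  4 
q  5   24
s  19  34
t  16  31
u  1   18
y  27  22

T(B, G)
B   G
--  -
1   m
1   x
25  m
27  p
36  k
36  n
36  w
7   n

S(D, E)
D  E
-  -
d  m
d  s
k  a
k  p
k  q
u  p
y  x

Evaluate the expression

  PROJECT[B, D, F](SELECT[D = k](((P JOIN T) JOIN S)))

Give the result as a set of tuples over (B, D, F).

{(36, k, 4)}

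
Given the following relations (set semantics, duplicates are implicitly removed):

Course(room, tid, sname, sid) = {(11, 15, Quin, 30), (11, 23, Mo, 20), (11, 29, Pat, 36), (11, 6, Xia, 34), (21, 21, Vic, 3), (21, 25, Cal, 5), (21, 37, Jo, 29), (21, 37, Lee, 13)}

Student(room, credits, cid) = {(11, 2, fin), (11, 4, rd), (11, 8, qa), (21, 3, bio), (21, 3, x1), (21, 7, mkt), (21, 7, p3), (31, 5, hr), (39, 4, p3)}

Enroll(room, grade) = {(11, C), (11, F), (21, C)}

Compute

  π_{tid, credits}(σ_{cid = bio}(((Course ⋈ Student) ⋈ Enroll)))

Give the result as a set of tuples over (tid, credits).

Joining Course and Student on room yields {(11, 15, Quin, 30, 2, fin), (11, 15, Quin, 30, 4, rd), (11, 15, Quin, 30, 8, qa), (11, 23, Mo, 20, 2, fin), (11, 23, Mo, 20, 4, rd), (11, 23, Mo, 20, 8, qa), (11, 29, Pat, 36, 2, fin), (11, 29, Pat, 36, 4, rd), (11, 29, Pat, 36, 8, qa), (11, 6, Xia, 34, 2, fin), (11, 6, Xia, 34, 4, rd), (11, 6, Xia, 34, 8, qa), (21, 21, Vic, 3, 3, bio), (21, 21, Vic, 3, 3, x1), (21, 21, Vic, 3, 7, mkt), (21, 21, Vic, 3, 7, p3), (21, 25, Cal, 5, 3, bio), (21, 25, Cal, 5, 3, x1), (21, 25, Cal, 5, 7, mkt), (21, 25, Cal, 5, 7, p3), (21, 37, Jo, 29, 3, bio), (21, 37, Jo, 29, 3, x1), (21, 37, Jo, 29, 7, mkt), (21, 37, Jo, 29, 7, p3), (21, 37, Lee, 13, 3, bio), (21, 37, Lee, 13, 3, x1), (21, 37, Lee, 13, 7, mkt), (21, 37, Lee, 13, 7, p3)}.
Joining (Course ⋈ Student) and Enroll on room yields {(11, 15, Quin, 30, 2, fin, C), (11, 15, Quin, 30, 2, fin, F), (11, 15, Quin, 30, 4, rd, C), (11, 15, Quin, 30, 4, rd, F), (11, 15, Quin, 30, 8, qa, C), (11, 15, Quin, 30, 8, qa, F), (11, 23, Mo, 20, 2, fin, C), (11, 23, Mo, 20, 2, fin, F), (11, 23, Mo, 20, 4, rd, C), (11, 23, Mo, 20, 4, rd, F), (11, 23, Mo, 20, 8, qa, C), (11, 23, Mo, 20, 8, qa, F), (11, 29, Pat, 36, 2, fin, C), (11, 29, Pat, 36, 2, fin, F), (11, 29, Pat, 36, 4, rd, C), (11, 29, Pat, 36, 4, rd, F), (11, 29, Pat, 36, 8, qa, C), (11, 29, Pat, 36, 8, qa, F), (11, 6, Xia, 34, 2, fin, C), (11, 6, Xia, 34, 2, fin, F), (11, 6, Xia, 34, 4, rd, C), (11, 6, Xia, 34, 4, rd, F), (11, 6, Xia, 34, 8, qa, C), (11, 6, Xia, 34, 8, qa, F), (21, 21, Vic, 3, 3, bio, C), (21, 21, Vic, 3, 3, x1, C), (21, 21, Vic, 3, 7, mkt, C), (21, 21, Vic, 3, 7, p3, C), (21, 25, Cal, 5, 3, bio, C), (21, 25, Cal, 5, 3, x1, C), (21, 25, Cal, 5, 7, mkt, C), (21, 25, Cal, 5, 7, p3, C), (21, 37, Jo, 29, 3, bio, C), (21, 37, Jo, 29, 3, x1, C), (21, 37, Jo, 29, 7, mkt, C), (21, 37, Jo, 29, 7, p3, C), (21, 37, Lee, 13, 3, bio, C), (21, 37, Lee, 13, 3, x1, C), (21, 37, Lee, 13, 7, mkt, C), (21, 37, Lee, 13, 7, p3, C)}.
Filtering on cid = bio leaves {(21, 21, Vic, 3, 3, bio, C), (21, 25, Cal, 5, 3, bio, C), (21, 37, Jo, 29, 3, bio, C), (21, 37, Lee, 13, 3, bio, C)}.
π[tid, credits]: project onto (tid, credits) (1 duplicate(s) eliminated) → {(21, 3), (25, 3), (37, 3)}

{(21, 3), (25, 3), (37, 3)}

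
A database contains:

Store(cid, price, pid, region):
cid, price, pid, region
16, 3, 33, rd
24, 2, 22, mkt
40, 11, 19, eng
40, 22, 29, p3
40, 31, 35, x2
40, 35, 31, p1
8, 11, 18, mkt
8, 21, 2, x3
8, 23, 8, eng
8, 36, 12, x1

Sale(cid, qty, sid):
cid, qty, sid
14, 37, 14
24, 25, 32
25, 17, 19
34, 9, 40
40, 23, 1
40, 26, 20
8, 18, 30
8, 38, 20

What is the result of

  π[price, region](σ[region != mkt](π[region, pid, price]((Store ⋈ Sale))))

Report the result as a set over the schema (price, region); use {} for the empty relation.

Natural join on cid: {(24, 2, 22, mkt, 25, 32), (40, 11, 19, eng, 23, 1), (40, 11, 19, eng, 26, 20), (40, 22, 29, p3, 23, 1), (40, 22, 29, p3, 26, 20), (40, 31, 35, x2, 23, 1), (40, 31, 35, x2, 26, 20), (40, 35, 31, p1, 23, 1), (40, 35, 31, p1, 26, 20), (8, 11, 18, mkt, 18, 30), (8, 11, 18, mkt, 38, 20), (8, 21, 2, x3, 18, 30), (8, 21, 2, x3, 38, 20), (8, 23, 8, eng, 18, 30), (8, 23, 8, eng, 38, 20), (8, 36, 12, x1, 18, 30), (8, 36, 12, x1, 38, 20)}
Keep only column(s) region, pid, price (8 duplicate(s) eliminated): {(eng, 19, 11), (eng, 8, 23), (mkt, 18, 11), (mkt, 22, 2), (p1, 31, 35), (p3, 29, 22), (x1, 12, 36), (x2, 35, 31), (x3, 2, 21)}
σ[region != mkt]: keep tuples satisfying region != mkt → {(eng, 19, 11), (eng, 8, 23), (p1, 31, 35), (p3, 29, 22), (x1, 12, 36), (x2, 35, 31), (x3, 2, 21)}
Keep only column(s) price, region: {(11, eng), (21, x3), (22, p3), (23, eng), (31, x2), (35, p1), (36, x1)}

{(11, eng), (21, x3), (22, p3), (23, eng), (31, x2), (35, p1), (36, x1)}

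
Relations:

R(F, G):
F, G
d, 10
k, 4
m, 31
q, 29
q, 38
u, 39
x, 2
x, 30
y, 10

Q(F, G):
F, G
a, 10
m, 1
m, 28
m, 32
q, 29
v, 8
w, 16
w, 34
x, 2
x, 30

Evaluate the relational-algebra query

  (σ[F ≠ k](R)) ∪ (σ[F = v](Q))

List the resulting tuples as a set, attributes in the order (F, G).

{(d, 10), (m, 31), (q, 29), (q, 38), (u, 39), (v, 8), (x, 2), (x, 30), (y, 10)}

Selection F ≠ k: {(d, 10), (m, 31), (q, 29), (q, 38), (u, 39), (x, 2), (x, 30), (y, 10)}
Selection F = v: {(v, 8)}
Taking the union: {(d, 10), (m, 31), (q, 29), (q, 38), (u, 39), (v, 8), (x, 2), (x, 30), (y, 10)}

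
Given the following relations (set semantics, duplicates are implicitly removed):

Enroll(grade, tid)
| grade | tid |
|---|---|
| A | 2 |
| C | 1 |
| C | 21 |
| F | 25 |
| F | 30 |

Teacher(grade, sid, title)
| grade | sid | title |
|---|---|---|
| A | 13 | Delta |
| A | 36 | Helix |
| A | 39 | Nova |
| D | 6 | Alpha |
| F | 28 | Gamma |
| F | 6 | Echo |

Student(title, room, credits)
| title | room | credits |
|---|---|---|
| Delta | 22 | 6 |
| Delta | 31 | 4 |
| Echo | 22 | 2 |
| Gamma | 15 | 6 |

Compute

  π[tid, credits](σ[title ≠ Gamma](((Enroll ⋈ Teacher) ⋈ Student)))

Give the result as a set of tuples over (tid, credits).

{(2, 4), (2, 6), (25, 2), (30, 2)}

Enroll ⋈ Teacher (natural join on grade): {(A, 2, 13, Delta), (A, 2, 36, Helix), (A, 2, 39, Nova), (F, 25, 28, Gamma), (F, 25, 6, Echo), (F, 30, 28, Gamma), (F, 30, 6, Echo)}
(Enroll ⋈ Teacher) ⋈ Student (natural join on title): {(A, 2, 13, Delta, 22, 6), (A, 2, 13, Delta, 31, 4), (F, 25, 28, Gamma, 15, 6), (F, 25, 6, Echo, 22, 2), (F, 30, 28, Gamma, 15, 6), (F, 30, 6, Echo, 22, 2)}
Filtering on title ≠ Gamma leaves {(A, 2, 13, Delta, 22, 6), (A, 2, 13, Delta, 31, 4), (F, 25, 6, Echo, 22, 2), (F, 30, 6, Echo, 22, 2)}.
π[tid, credits]: project onto (tid, credits) → {(2, 4), (2, 6), (25, 2), (30, 2)}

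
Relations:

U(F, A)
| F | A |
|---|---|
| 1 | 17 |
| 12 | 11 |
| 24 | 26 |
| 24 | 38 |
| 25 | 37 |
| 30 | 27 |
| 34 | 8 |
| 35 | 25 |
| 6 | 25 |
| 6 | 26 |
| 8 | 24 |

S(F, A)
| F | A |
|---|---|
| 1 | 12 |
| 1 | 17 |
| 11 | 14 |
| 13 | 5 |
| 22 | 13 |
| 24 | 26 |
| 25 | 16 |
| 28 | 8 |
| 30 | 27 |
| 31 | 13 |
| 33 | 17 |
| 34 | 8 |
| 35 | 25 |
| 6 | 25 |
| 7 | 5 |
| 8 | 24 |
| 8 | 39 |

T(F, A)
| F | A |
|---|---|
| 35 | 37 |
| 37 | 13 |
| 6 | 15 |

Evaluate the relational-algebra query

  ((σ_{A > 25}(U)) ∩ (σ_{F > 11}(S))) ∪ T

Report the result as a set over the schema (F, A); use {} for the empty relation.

Apply σ_{A > 25}; surviving tuples: {(24, 26), (24, 38), (25, 37), (30, 27), (6, 26)}
Apply σ_{F > 11}; surviving tuples: {(13, 5), (22, 13), (24, 26), (25, 16), (28, 8), (30, 27), (31, 13), (33, 17), (34, 8), (35, 25)}
Intersection: {(24, 26), (24, 38), (25, 37), (30, 27), (6, 26)} with {(13, 5), (22, 13), (24, 26), (25, 16), (28, 8), (30, 27), (31, 13), (33, 17), (34, 8), (35, 25)} → {(24, 26), (30, 27)}
Union: {(24, 26), (30, 27)} with {(35, 37), (37, 13), (6, 15)} → {(24, 26), (30, 27), (35, 37), (37, 13), (6, 15)}

{(24, 26), (30, 27), (35, 37), (37, 13), (6, 15)}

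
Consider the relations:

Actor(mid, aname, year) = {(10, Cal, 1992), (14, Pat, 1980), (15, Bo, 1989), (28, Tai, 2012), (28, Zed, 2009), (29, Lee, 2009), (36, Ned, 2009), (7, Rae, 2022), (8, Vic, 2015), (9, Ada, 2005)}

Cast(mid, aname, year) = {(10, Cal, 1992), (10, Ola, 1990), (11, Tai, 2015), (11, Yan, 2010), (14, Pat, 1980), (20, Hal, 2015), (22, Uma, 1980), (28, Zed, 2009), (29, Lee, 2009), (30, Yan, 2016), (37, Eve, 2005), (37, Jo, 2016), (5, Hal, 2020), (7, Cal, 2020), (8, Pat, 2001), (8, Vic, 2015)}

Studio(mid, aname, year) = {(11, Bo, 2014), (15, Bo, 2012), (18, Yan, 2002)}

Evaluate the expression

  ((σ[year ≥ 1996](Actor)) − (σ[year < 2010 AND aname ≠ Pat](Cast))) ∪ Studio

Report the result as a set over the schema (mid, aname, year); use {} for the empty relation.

{(11, Bo, 2014), (15, Bo, 2012), (18, Yan, 2002), (28, Tai, 2012), (36, Ned, 2009), (7, Rae, 2022), (8, Vic, 2015), (9, Ada, 2005)}

Apply σ_{year ≥ 1996}; surviving tuples: {(28, Tai, 2012), (28, Zed, 2009), (29, Lee, 2009), (36, Ned, 2009), (7, Rae, 2022), (8, Vic, 2015), (9, Ada, 2005)}
Apply σ_{year < 2010 AND aname ≠ Pat}; surviving tuples: {(10, Cal, 1992), (10, Ola, 1990), (22, Uma, 1980), (28, Zed, 2009), (29, Lee, 2009), (37, Eve, 2005)}
Difference: {(28, Tai, 2012), (28, Zed, 2009), (29, Lee, 2009), (36, Ned, 2009), (7, Rae, 2022), (8, Vic, 2015), (9, Ada, 2005)} with {(10, Cal, 1992), (10, Ola, 1990), (22, Uma, 1980), (28, Zed, 2009), (29, Lee, 2009), (37, Eve, 2005)} → {(28, Tai, 2012), (36, Ned, 2009), (7, Rae, 2022), (8, Vic, 2015), (9, Ada, 2005)}
Union: {(28, Tai, 2012), (36, Ned, 2009), (7, Rae, 2022), (8, Vic, 2015), (9, Ada, 2005)} with {(11, Bo, 2014), (15, Bo, 2012), (18, Yan, 2002)} → {(11, Bo, 2014), (15, Bo, 2012), (18, Yan, 2002), (28, Tai, 2012), (36, Ned, 2009), (7, Rae, 2022), (8, Vic, 2015), (9, Ada, 2005)}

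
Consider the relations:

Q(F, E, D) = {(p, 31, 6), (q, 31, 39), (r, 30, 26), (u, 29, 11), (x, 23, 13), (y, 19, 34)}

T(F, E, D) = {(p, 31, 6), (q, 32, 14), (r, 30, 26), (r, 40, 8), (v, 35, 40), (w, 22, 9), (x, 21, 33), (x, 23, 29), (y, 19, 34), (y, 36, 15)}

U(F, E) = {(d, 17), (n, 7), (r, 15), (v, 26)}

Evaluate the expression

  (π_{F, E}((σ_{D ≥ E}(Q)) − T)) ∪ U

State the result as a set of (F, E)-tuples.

{(d, 17), (n, 7), (q, 31), (r, 15), (v, 26)}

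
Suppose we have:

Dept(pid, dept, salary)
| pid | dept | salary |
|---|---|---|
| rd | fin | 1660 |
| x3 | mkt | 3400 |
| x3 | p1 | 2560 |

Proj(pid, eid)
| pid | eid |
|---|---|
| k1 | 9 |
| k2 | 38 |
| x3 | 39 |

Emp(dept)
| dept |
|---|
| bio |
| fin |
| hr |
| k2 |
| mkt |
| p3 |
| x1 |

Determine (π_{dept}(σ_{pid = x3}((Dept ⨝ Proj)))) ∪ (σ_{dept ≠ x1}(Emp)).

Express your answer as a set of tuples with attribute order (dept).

Dept ⋈ Proj (natural join on pid): {(x3, mkt, 3400, 39), (x3, p1, 2560, 39)}
σ[pid = x3]: keep tuples satisfying pid = x3 → {(x3, mkt, 3400, 39), (x3, p1, 2560, 39)}
Keep only column(s) dept: {mkt, p1}
σ[dept ≠ x1]: keep tuples satisfying dept ≠ x1 → {bio, fin, hr, k2, mkt, p3}
Union: {mkt, p1} with {bio, fin, hr, k2, mkt, p3} → {bio, fin, hr, k2, mkt, p1, p3}

{bio, fin, hr, k2, mkt, p1, p3}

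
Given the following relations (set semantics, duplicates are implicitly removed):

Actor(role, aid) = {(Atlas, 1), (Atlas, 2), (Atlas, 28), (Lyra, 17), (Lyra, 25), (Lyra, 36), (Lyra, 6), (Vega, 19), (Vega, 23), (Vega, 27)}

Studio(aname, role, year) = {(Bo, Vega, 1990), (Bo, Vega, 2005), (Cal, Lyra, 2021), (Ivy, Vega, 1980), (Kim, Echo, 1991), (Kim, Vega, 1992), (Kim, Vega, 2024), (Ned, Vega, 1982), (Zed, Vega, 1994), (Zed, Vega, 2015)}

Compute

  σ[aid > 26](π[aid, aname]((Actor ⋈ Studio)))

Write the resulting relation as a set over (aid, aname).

{(27, Bo), (27, Ivy), (27, Kim), (27, Ned), (27, Zed), (36, Cal)}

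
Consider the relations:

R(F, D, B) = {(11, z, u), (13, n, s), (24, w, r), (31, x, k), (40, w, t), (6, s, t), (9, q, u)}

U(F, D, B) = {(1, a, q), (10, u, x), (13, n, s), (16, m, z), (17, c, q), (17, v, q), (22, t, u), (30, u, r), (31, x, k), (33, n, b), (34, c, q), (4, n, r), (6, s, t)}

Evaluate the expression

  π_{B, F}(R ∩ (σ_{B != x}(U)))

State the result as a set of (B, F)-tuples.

Apply σ_{B != x}; surviving tuples: {(1, a, q), (13, n, s), (16, m, z), (17, c, q), (17, v, q), (22, t, u), (30, u, r), (31, x, k), (33, n, b), (34, c, q), (4, n, r), (6, s, t)}
Taking the intersection: {(13, n, s), (31, x, k), (6, s, t)}
Keep only column(s) B, F: {(k, 31), (s, 13), (t, 6)}

{(k, 31), (s, 13), (t, 6)}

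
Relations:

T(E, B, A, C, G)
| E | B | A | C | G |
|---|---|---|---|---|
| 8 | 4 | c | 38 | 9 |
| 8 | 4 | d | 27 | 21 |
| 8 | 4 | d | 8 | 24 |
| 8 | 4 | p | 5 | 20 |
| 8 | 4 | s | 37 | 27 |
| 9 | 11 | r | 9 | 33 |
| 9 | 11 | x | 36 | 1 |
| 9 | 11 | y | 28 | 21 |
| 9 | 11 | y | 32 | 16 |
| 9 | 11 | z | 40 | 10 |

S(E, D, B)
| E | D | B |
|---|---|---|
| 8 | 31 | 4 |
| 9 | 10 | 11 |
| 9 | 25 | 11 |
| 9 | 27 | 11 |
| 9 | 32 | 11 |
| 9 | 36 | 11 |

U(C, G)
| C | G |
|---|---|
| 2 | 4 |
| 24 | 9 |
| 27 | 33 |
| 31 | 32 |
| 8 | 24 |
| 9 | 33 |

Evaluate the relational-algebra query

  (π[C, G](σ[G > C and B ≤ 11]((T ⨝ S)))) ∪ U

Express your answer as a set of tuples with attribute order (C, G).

{(2, 4), (24, 9), (27, 33), (31, 32), (5, 20), (8, 24), (9, 33)}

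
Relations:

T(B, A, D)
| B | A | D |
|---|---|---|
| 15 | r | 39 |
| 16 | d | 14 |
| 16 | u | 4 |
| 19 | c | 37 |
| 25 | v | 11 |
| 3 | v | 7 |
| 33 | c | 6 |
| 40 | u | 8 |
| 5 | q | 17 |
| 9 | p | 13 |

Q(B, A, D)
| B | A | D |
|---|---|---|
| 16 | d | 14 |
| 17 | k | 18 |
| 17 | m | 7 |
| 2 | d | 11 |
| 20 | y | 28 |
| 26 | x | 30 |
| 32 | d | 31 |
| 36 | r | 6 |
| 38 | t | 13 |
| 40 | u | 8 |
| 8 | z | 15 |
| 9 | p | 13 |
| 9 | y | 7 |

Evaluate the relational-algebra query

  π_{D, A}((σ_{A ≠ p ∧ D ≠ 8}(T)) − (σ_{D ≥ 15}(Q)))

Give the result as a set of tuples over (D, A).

{(11, v), (14, d), (17, q), (37, c), (39, r), (4, u), (6, c), (7, v)}

Selection A ≠ p ∧ D ≠ 8: {(15, r, 39), (16, d, 14), (16, u, 4), (19, c, 37), (25, v, 11), (3, v, 7), (33, c, 6), (5, q, 17)}
Selection D ≥ 15: {(17, k, 18), (20, y, 28), (26, x, 30), (32, d, 31), (8, z, 15)}
Taking the difference: {(15, r, 39), (16, d, 14), (16, u, 4), (19, c, 37), (25, v, 11), (3, v, 7), (33, c, 6), (5, q, 17)}
Projecting to D, A: {(11, v), (14, d), (17, q), (37, c), (39, r), (4, u), (6, c), (7, v)}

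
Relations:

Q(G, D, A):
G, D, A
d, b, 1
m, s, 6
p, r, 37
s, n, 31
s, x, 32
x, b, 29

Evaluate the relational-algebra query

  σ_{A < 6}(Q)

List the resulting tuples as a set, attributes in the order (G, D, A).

{(d, b, 1)}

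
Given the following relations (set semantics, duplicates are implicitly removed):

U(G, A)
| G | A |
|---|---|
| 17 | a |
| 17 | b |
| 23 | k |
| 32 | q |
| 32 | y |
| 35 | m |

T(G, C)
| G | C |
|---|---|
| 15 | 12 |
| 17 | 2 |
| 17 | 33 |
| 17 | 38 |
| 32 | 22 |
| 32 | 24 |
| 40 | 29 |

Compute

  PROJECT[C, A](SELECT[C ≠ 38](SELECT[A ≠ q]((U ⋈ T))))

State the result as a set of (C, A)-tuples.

{(2, a), (2, b), (22, y), (24, y), (33, a), (33, b)}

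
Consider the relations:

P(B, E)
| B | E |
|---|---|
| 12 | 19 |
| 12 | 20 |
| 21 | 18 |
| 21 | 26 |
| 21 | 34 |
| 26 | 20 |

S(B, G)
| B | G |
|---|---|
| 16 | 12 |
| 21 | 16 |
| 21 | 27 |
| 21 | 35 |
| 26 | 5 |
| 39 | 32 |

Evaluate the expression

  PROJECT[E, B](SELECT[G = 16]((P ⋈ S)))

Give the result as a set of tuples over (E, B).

Natural join on B: {(21, 18, 16), (21, 18, 27), (21, 18, 35), (21, 26, 16), (21, 26, 27), (21, 26, 35), (21, 34, 16), (21, 34, 27), (21, 34, 35), (26, 20, 5)}
Filtering on G = 16 leaves {(21, 18, 16), (21, 26, 16), (21, 34, 16)}.
Keep only column(s) E, B: {(18, 21), (26, 21), (34, 21)}

{(18, 21), (26, 21), (34, 21)}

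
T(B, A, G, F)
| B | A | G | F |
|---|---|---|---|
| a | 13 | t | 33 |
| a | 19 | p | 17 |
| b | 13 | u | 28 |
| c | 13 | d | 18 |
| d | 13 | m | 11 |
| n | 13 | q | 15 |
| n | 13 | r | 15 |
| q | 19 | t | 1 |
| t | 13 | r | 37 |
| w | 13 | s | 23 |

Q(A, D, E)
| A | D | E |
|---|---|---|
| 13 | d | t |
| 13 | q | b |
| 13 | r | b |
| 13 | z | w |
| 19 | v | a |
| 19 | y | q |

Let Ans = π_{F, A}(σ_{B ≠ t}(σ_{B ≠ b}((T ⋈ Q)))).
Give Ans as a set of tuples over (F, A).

{(1, 19), (11, 13), (15, 13), (17, 19), (18, 13), (23, 13), (33, 13)}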